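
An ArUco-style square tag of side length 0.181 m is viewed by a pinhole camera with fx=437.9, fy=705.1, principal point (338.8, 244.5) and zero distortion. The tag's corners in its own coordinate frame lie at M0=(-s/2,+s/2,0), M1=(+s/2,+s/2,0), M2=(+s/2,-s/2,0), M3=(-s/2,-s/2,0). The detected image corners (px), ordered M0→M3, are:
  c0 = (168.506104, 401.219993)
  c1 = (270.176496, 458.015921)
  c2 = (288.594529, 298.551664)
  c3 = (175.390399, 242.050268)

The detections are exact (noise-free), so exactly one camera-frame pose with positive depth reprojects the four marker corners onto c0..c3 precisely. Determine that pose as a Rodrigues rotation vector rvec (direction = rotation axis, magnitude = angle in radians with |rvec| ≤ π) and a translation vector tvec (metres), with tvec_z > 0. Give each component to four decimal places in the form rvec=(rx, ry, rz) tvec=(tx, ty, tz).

rvec=(0.3741, 0.1974, 0.2522) tvec=(-0.1765, 0.1044, 0.6752)

Intrinsics K: fx=437.9, fy=705.1, cx=338.8, cy=244.5
Marker side s = 0.181 m; corners in marker frame (Z=0):
  M0 = (-0.0905, +0.0905, 0)
  M1 = (+0.0905, +0.0905, 0)
  M2 = (+0.0905, -0.0905, 0)
  M3 = (-0.0905, -0.0905, 0)
Detected image corners:
  c0 = (168.506104, 401.219993) px
  c1 = (270.176496, 458.015921) px
  c2 = (288.594529, 298.551664) px
  c3 = (175.390399, 242.050268) px
Planar DLT: solve 8×8 A·h = b for H (H[2,2]=1):
  H  [+544.04638 +58.92228 +224.30993]
  H  [+238.74873 +1079.00835 +353.51111]
  H  [-0.21222 +0.56812 +1.00000]
B = K⁻¹H; ‖b₁‖=1.481029, ‖b₂‖=1.481029; λ = 2/(‖b₁‖+‖b₂‖) = 0.675206, sign → tz>0 ⇒ λ=+0.675206
r₁ = λ·B[:,0] = (+0.94974,+0.27832,-0.14329); r₂ = λ·B[:,1] = (-0.20593,+0.90025,+0.38360)
r₃ = r₁×r₂ = (+0.23576,-0.33481,+0.91231); SVD([r₁ r₂ r₃]) → R = UVᵀ:
  R  [+0.94974 -0.20593 +0.23576]
  R  [+0.27832 +0.90025 -0.33481]
  R  [-0.14329 +0.38360 +0.91231]
t = (-0.17653, +0.10439, +0.67521) m
tr R = 2.762301; θ = arccos((tr R − 1)/2) = 0.492506 rad = 28.219°
axis k = ((R−Rᵀ)₃₂, (R−Rᵀ)₁₃, (R−Rᵀ)₂₁) / (2 sinθ) = (+0.759683, +0.400832, +0.512070)
rvec = θ·k = (+0.374149, +0.197412, +0.252198)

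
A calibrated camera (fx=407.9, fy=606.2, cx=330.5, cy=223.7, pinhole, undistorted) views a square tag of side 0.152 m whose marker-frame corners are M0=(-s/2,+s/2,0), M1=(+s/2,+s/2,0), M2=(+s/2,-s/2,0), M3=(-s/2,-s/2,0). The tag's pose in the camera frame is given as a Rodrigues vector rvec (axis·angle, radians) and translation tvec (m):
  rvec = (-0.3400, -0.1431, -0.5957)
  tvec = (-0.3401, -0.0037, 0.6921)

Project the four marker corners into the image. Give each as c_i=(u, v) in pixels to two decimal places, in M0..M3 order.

c0=(106.62, 311.78) c1=(191.72, 237.13) c2=(151.05, 138.66) c3=(68.97, 203.95)

Intrinsics K: fx=407.9, fy=606.2, cx=330.5, cy=223.7
Marker side s = 0.152 m; corners in marker frame (Z=0):
  M0 = (-0.0760, +0.0760, 0)
  M1 = (+0.0760, +0.0760, 0)
  M2 = (+0.0760, -0.0760, 0)
  M3 = (-0.0760, -0.0760, 0)
rvec = (-0.3400, -0.1431, -0.5957), |rvec| = θ = 0.70067 rad = 40.145°
Rodrigues: sinθ=0.64473, 1−cosθ=0.23559; R = I + sinθ·[k]× + (1−cosθ)·[k]×²:
    [+0.81989 +0.57149 -0.03448]
    [-0.52479 +0.77424 +0.35376]
    [+0.22887 -0.27195 +0.93470]
t = (-0.3401, -0.0037, 0.6921) m
M0: Pc = R·M0+t = (-0.35898, +0.09503, +0.65404); u = 407.9·(-0.35898)/0.65404 + 330.5 = 106.6182, v = 606.2·(+0.09503)/0.65404 + 223.7 = 311.7759
M1: Pc = R·M1+t = (-0.23436, +0.01526, +0.68883); u = 407.9·(-0.23436)/0.68883 + 330.5 = 191.7223, v = 606.2·(+0.01526)/0.68883 + 223.7 = 237.1276
M2: Pc = R·M2+t = (-0.32122, -0.10243, +0.73016); u = 407.9·(-0.32122)/0.73016 + 330.5 = 151.0516, v = 606.2·(-0.10243)/0.73016 + 223.7 = 138.6629
M3: Pc = R·M3+t = (-0.44584, -0.02266, +0.69537); u = 407.9·(-0.44584)/0.69537 + 330.5 = 68.9718, v = 606.2·(-0.02266)/0.69537 + 223.7 = 203.9478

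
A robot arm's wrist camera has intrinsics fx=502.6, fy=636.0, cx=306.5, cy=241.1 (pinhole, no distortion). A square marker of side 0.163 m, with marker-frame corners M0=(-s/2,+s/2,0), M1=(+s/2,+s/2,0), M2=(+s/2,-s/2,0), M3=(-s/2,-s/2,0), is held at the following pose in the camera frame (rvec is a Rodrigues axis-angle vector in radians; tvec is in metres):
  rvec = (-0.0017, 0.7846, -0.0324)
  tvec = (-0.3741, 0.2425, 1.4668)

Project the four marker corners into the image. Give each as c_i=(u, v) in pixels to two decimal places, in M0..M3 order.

c0=(164.82, 377.38) c1=(194.38, 386.32) c2=(192.89, 312.63) c3=(163.49, 309.25)

Intrinsics K: fx=502.6, fy=636.0, cx=306.5, cy=241.1
Marker side s = 0.163 m; corners in marker frame (Z=0):
  M0 = (-0.0815, +0.0815, 0)
  M1 = (+0.0815, +0.0815, 0)
  M2 = (+0.0815, -0.0815, 0)
  M3 = (-0.0815, -0.0815, 0)
rvec = (-0.0017, 0.7846, -0.0324), |rvec| = θ = 0.78527 rad = 44.993°
Rodrigues: sinθ=0.70702, 1−cosθ=0.29280; R = I + sinθ·[k]× + (1−cosθ)·[k]×²:
    [+0.70720 +0.02854 +0.70644]
    [-0.02980 +0.99950 -0.01054]
    [-0.70639 -0.01360 +0.70770]
t = (-0.3741, 0.2425, 1.4668) m
M0: Pc = R·M0+t = (-0.42941, +0.32639, +1.52326); u = 502.6·(-0.42941)/1.52326 + 306.5 = 164.8160, v = 636.0·(+0.32639)/1.52326 + 241.1 = 377.3753
M1: Pc = R·M1+t = (-0.31414, +0.32153, +1.40812); u = 502.6·(-0.31414)/1.40812 + 306.5 = 194.3750, v = 636.0·(+0.32153)/1.40812 + 241.1 = 386.3242
M2: Pc = R·M2+t = (-0.31879, +0.15861, +1.41034); u = 502.6·(-0.31879)/1.41034 + 306.5 = 192.8936, v = 636.0·(+0.15861)/1.41034 + 241.1 = 312.6268
M3: Pc = R·M3+t = (-0.43406, +0.16347, +1.52548); u = 502.6·(-0.43406)/1.52548 + 306.5 = 163.4893, v = 636.0·(+0.16347)/1.52548 + 241.1 = 309.2535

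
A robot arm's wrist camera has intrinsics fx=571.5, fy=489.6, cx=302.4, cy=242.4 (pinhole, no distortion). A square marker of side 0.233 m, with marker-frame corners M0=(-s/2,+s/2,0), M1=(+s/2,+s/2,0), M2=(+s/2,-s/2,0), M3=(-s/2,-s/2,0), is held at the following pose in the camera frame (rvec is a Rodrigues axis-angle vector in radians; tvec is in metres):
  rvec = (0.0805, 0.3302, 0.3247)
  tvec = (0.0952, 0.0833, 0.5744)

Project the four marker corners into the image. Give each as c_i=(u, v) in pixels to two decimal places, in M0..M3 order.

c0=(262.21, 364.13) c1=(472.10, 446.88) c2=(558.18, 252.84) c3=(327.28, 189.09)

Intrinsics K: fx=571.5, fy=489.6, cx=302.4, cy=242.4
Marker side s = 0.233 m; corners in marker frame (Z=0):
  M0 = (-0.1165, +0.1165, 0)
  M1 = (+0.1165, +0.1165, 0)
  M2 = (+0.1165, -0.1165, 0)
  M3 = (-0.1165, -0.1165, 0)
rvec = (0.0805, 0.3302, 0.3247), |rvec| = θ = 0.47005 rad = 26.932°
Rodrigues: sinθ=0.45293, 1−cosθ=0.10845; R = I + sinθ·[k]× + (1−cosθ)·[k]×²:
    [+0.89473 -0.29983 +0.33100]
    [+0.32592 +0.94507 -0.02494]
    [-0.30534 +0.13020 +0.94330]
t = (0.0952, 0.0833, 0.5744) m
M0: Pc = R·M0+t = (-0.04397, +0.15543, +0.62514); u = 571.5·(-0.04397)/0.62514 + 302.4 = 262.2067, v = 489.6·(+0.15543)/0.62514 + 242.4 = 364.1306
M1: Pc = R·M1+t = (+0.16451, +0.23137, +0.55400); u = 571.5·(+0.16451)/0.55400 + 302.4 = 472.1040, v = 489.6·(+0.23137)/0.55400 + 242.4 = 446.8763
M2: Pc = R·M2+t = (+0.23437, +0.01117, +0.52366); u = 571.5·(+0.23437)/0.52366 + 302.4 = 558.1769, v = 489.6·(+0.01117)/0.52366 + 242.4 = 252.8431
M3: Pc = R·M3+t = (+0.02589, -0.06477, +0.59480); u = 571.5·(+0.02589)/0.59480 + 302.4 = 327.2794, v = 489.6·(-0.06477)/0.59480 + 242.4 = 189.0858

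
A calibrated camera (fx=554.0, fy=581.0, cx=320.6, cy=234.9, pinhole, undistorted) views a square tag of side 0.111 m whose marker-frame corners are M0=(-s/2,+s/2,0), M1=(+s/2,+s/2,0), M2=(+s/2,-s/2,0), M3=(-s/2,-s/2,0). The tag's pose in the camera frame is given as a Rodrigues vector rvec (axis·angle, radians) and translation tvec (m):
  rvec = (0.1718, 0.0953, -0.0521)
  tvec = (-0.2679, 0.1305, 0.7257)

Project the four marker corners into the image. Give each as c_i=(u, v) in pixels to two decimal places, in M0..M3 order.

c0=(81.39, 382.03) c1=(161.58, 380.39) c2=(152.23, 294.95) c3=(70.10, 297.93)

Intrinsics K: fx=554.0, fy=581.0, cx=320.6, cy=234.9
Marker side s = 0.111 m; corners in marker frame (Z=0):
  M0 = (-0.0555, +0.0555, 0)
  M1 = (+0.0555, +0.0555, 0)
  M2 = (+0.0555, -0.0555, 0)
  M3 = (-0.0555, -0.0555, 0)
rvec = (0.1718, 0.0953, -0.0521), |rvec| = θ = 0.20325 rad = 11.646°
Rodrigues: sinθ=0.20186, 1−cosθ=0.02058; R = I + sinθ·[k]× + (1−cosθ)·[k]×²:
    [+0.99412 +0.05990 +0.09019]
    [-0.04358 +0.98394 -0.17309]
    [-0.09911 +0.16815 +0.98077]
t = (-0.2679, 0.1305, 0.7257) m
M0: Pc = R·M0+t = (-0.31975, +0.18753, +0.74053); u = 554.0·(-0.31975)/0.74053 + 320.6 = 81.3922, v = 581.0·(+0.18753)/0.74053 + 234.9 = 382.0287
M1: Pc = R·M1+t = (-0.20940, +0.18269, +0.72953); u = 554.0·(-0.20940)/0.72953 + 320.6 = 161.5821, v = 581.0·(+0.18269)/0.72953 + 234.9 = 380.3944
M2: Pc = R·M2+t = (-0.21605, +0.07347, +0.71087); u = 554.0·(-0.21605)/0.71087 + 320.6 = 152.2254, v = 581.0·(+0.07347)/0.71087 + 234.9 = 294.9498
M3: Pc = R·M3+t = (-0.32640, +0.07831, +0.72187); u = 554.0·(-0.32640)/0.72187 + 320.6 = 70.1047, v = 581.0·(+0.07831)/0.72187 + 234.9 = 297.9284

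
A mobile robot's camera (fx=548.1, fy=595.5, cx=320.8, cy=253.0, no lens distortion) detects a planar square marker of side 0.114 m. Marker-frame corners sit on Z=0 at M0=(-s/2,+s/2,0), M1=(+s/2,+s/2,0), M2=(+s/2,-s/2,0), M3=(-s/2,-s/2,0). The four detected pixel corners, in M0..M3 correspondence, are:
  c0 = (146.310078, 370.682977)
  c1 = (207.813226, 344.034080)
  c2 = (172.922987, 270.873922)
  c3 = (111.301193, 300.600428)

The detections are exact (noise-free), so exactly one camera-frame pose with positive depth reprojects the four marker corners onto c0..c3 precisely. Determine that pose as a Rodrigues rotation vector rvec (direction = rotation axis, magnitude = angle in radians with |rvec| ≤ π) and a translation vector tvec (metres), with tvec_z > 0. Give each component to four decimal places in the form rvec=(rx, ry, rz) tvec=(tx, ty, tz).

rvec=(0.2102, 0.2184, -0.4142) tvec=(-0.2450, 0.0965, 0.8310)

Intrinsics K: fx=548.1, fy=595.5, cx=320.8, cy=253.0
Marker side s = 0.114 m; corners in marker frame (Z=0):
  M0 = (-0.0570, +0.0570, 0)
  M1 = (+0.0570, +0.0570, 0)
  M2 = (+0.0570, -0.0570, 0)
  M3 = (-0.0570, -0.0570, 0)
Detected image corners:
  c0 = (146.310078, 370.682977) px
  c1 = (207.813226, 344.034080) px
  c2 = (172.922987, 270.873922) px
  c3 = (111.301193, 300.600428) px
Planar DLT: solve 8×8 A·h = b for H (H[2,2]=1):
  H  [+491.71582 +336.70249 +159.24383]
  H  [-344.43438 +688.70949 +322.17622]
  H  [-0.30266 +0.18873 +1.00000]
B = K⁻¹H; ‖b₁‖=1.203325, ‖b₂‖=1.203325; λ = 2/(‖b₁‖+‖b₂‖) = 0.831031, sign → tz>0 ⇒ λ=+0.831031
r₁ = λ·B[:,0] = (+0.89275,-0.37381,-0.25152); r₂ = λ·B[:,1] = (+0.41871,+0.89447,+0.15684)
r₃ = r₁×r₂ = (+0.16635,-0.24533,+0.95506); SVD([r₁ r₂ r₃]) → R = UVᵀ:
  R  [+0.89275 +0.41871 +0.16635]
  R  [-0.37381 +0.89447 -0.24533]
  R  [-0.25152 +0.15684 +0.95506]
t = (-0.24495, +0.09654, +0.83103) m
tr R = 2.742286; θ = arccos((tr R − 1)/2) = 0.513271 rad = 29.408°
axis k = ((R−Rᵀ)₃₂, (R−Rᵀ)₁₃, (R−Rᵀ)₂₁) / (2 sinθ) = (+0.409517, +0.425501, -0.806997)
rvec = θ·k = (+0.210193, +0.218397, -0.414208)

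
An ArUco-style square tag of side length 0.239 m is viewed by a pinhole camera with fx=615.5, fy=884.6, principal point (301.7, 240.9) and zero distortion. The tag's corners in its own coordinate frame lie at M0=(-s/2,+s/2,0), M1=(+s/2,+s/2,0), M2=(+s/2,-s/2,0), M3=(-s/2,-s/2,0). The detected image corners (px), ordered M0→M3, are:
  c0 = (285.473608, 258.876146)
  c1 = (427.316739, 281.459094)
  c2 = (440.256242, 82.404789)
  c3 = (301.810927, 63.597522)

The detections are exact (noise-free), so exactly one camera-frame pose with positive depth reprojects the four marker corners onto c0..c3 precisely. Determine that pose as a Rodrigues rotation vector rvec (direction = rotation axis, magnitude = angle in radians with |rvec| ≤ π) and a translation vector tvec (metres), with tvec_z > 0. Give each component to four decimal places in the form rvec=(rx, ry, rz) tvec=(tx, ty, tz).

Intrinsics K: fx=615.5, fy=884.6, cx=301.7, cy=240.9
Marker side s = 0.239 m; corners in marker frame (Z=0):
  M0 = (-0.1195, +0.1195, 0)
  M1 = (+0.1195, +0.1195, 0)
  M2 = (+0.1195, -0.1195, 0)
  M3 = (-0.1195, -0.1195, 0)
Detected image corners:
  c0 = (285.473608, 258.876146) px
  c1 = (427.316739, 281.459094) px
  c2 = (440.256242, 82.404789) px
  c3 = (301.810927, 63.597522) px
Planar DLT: solve 8×8 A·h = b for H (H[2,2]=1):
  H  [+561.28968 -100.81448 +363.23392]
  H  [+74.69608 +806.26151 +170.21976]
  H  [-0.06872 -0.10862 +1.00000]
B = K⁻¹H; ‖b₁‖=0.953700, ‖b₂‖=0.953700; λ = 2/(‖b₁‖+‖b₂‖) = 1.048548, sign → tz>0 ⇒ λ=+1.048548
r₁ = λ·B[:,0] = (+0.99152,+0.10816,-0.07206); r₂ = λ·B[:,1] = (-0.11592,+0.98671,-0.11390)
r₃ = r₁×r₂ = (+0.05878,+0.12128,+0.99088); SVD([r₁ r₂ r₃]) → R = UVᵀ:
  R  [+0.99152 -0.11592 +0.05878]
  R  [+0.10816 +0.98671 +0.12128]
  R  [-0.07206 -0.11390 +0.99088]
t = (+0.10483, -0.08378, +1.04855) m
tr R = 2.969101; θ = arccos((tr R − 1)/2) = 0.176007 rad = 10.084°
axis k = ((R−Rᵀ)₃₂, (R−Rᵀ)₁₃, (R−Rᵀ)₂₁) / (2 sinθ) = (-0.671554, +0.373619, +0.639862)
rvec = θ·k = (-0.118198, +0.065760, +0.112620)

rvec=(-0.1182, 0.0658, 0.1126) tvec=(0.1048, -0.0838, 1.0485)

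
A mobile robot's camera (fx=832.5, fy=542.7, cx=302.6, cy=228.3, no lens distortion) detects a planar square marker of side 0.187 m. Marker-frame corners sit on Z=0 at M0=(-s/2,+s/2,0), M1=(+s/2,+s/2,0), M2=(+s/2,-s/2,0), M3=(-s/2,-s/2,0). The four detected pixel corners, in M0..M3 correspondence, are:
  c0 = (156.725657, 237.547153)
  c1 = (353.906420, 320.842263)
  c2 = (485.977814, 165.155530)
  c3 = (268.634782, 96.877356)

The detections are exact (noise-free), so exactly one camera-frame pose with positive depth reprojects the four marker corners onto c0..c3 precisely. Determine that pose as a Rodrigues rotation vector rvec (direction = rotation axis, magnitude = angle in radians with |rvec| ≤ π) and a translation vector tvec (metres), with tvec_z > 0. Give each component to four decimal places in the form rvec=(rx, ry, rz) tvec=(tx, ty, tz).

Intrinsics K: fx=832.5, fy=542.7, cx=302.6, cy=228.3
Marker side s = 0.187 m; corners in marker frame (Z=0):
  M0 = (-0.0935, +0.0935, 0)
  M1 = (+0.0935, +0.0935, 0)
  M2 = (+0.0935, -0.0935, 0)
  M3 = (-0.0935, -0.0935, 0)
Detected image corners:
  c0 = (156.725657, 237.547153) px
  c1 = (353.906420, 320.842263) px
  c2 = (485.977814, 165.155530) px
  c3 = (268.634782, 96.877356) px
Planar DLT: solve 8×8 A·h = b for H (H[2,2]=1):
  H  [+911.12703 -600.29986 +309.41139]
  H  [+278.47557 +821.78935 +203.97663]
  H  [-0.62105 +0.15467 +1.00000]
B = K⁻¹H; ‖b₁‖=1.651752, ‖b₂‖=1.651752; λ = 2/(‖b₁‖+‖b₂‖) = 0.605418, sign → tz>0 ⇒ λ=+0.605418
r₁ = λ·B[:,0] = (+0.79927,+0.46883,-0.37600); r₂ = λ·B[:,1] = (-0.47059,+0.87737,+0.09364)
r₃ = r₁×r₂ = (+0.37379,+0.10210,+0.92188); SVD([r₁ r₂ r₃]) → R = UVᵀ:
  R  [+0.79927 -0.47059 +0.37379]
  R  [+0.46883 +0.87737 +0.10210]
  R  [-0.37600 +0.09364 +0.92188]
t = (+0.00495, -0.02713, +0.60542) m
tr R = 2.598512; θ = arccos((tr R − 1)/2) = 0.644740 rad = 36.941°
axis k = ((R−Rᵀ)₃₂, (R−Rᵀ)₁₃, (R−Rᵀ)₂₁) / (2 sinθ) = (-0.007036, +0.623790, +0.781560)
rvec = θ·k = (-0.004536, +0.402183, +0.503904)

rvec=(-0.0045, 0.4022, 0.5039) tvec=(0.0050, -0.0271, 0.6054)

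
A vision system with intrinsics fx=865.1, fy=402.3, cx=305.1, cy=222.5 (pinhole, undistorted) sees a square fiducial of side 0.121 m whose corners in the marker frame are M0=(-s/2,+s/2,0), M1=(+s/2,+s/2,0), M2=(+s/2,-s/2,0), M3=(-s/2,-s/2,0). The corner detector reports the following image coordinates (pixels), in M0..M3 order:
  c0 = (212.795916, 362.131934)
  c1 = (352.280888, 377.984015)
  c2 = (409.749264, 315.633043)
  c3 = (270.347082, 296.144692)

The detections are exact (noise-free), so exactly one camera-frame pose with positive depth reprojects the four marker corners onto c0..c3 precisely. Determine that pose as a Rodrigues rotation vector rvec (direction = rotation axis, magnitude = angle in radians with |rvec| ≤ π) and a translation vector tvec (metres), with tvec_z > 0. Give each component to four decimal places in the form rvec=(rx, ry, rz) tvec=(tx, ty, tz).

rvec=(0.1675, -0.2650, 0.3620) tvec=(0.0060, 0.1947, 0.6750)

Intrinsics K: fx=865.1, fy=402.3, cx=305.1, cy=222.5
Marker side s = 0.121 m; corners in marker frame (Z=0):
  M0 = (-0.0605, +0.0605, 0)
  M1 = (+0.0605, +0.0605, 0)
  M2 = (+0.0605, -0.0605, 0)
  M3 = (-0.0605, -0.0605, 0)
Detected image corners:
  c0 = (212.795916, 362.131934) px
  c1 = (352.280888, 377.984015) px
  c2 = (409.749264, 315.633043) px
  c3 = (270.347082, 296.144692) px
Planar DLT: solve 8×8 A·h = b for H (H[2,2]=1):
  H  [+1283.72490 -422.65691 +312.77832]
  H  [+288.42928 +587.07158 +338.52700]
  H  [+0.42177 +0.16904 +1.00000]
B = K⁻¹H; ‖b₁‖=1.481377, ‖b₂‖=1.481377; λ = 2/(‖b₁‖+‖b₂‖) = 0.675048, sign → tz>0 ⇒ λ=+0.675048
r₁ = λ·B[:,0] = (+0.90129,+0.32651,+0.28472); r₂ = λ·B[:,1] = (-0.37005,+0.92198,+0.11411)
r₃ = r₁×r₂ = (-0.22524,-0.20821,+0.95180); SVD([r₁ r₂ r₃]) → R = UVᵀ:
  R  [+0.90129 -0.37005 -0.22524]
  R  [+0.32651 +0.92198 -0.20821]
  R  [+0.28472 +0.11411 +0.95180]
t = (+0.00599, +0.19469, +0.67505) m
tr R = 2.775066; θ = arccos((tr R − 1)/2) = 0.478833 rad = 27.435°
axis k = ((R−Rᵀ)₃₂, (R−Rᵀ)₁₃, (R−Rᵀ)₂₁) / (2 sinθ) = (+0.349781, -0.553411, +0.755904)
rvec = θ·k = (+0.167487, -0.264992, +0.361952)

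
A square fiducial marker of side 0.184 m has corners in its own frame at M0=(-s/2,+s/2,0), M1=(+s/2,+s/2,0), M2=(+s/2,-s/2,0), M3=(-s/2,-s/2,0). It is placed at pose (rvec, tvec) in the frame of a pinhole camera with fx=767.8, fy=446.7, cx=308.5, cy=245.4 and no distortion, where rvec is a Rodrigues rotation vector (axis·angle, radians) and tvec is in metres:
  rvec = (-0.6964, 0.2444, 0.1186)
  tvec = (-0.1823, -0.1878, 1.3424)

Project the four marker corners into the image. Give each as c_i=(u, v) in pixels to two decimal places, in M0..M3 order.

Intrinsics K: fx=767.8, fy=446.7, cx=308.5, cy=245.4
Marker side s = 0.184 m; corners in marker frame (Z=0):
  M0 = (-0.0920, +0.0920, 0)
  M1 = (+0.0920, +0.0920, 0)
  M2 = (+0.0920, -0.0920, 0)
  M3 = (-0.0920, -0.0920, 0)
rvec = (-0.6964, 0.2444, 0.1186), |rvec| = θ = 0.74751 rad = 42.829°
Rodrigues: sinθ=0.67981, 1−cosθ=0.26662; R = I + sinθ·[k]× + (1−cosθ)·[k]×²:
    [+0.96479 -0.18907 +0.18286]
    [+0.02665 +0.76188 +0.64716]
    [-0.26168 -0.61950 +0.74010]
t = (-0.1823, -0.1878, 1.3424) m
M0: Pc = R·M0+t = (-0.28845, -0.12016, +1.30948); u = 767.8·(-0.28845)/1.30948 + 308.5 = 139.3674, v = 446.7·(-0.12016)/1.30948 + 245.4 = 204.4107
M1: Pc = R·M1+t = (-0.11093, -0.11525, +1.26133); u = 767.8·(-0.11093)/1.26133 + 308.5 = 240.9721, v = 446.7·(-0.11525)/1.26133 + 245.4 = 204.5825
M2: Pc = R·M2+t = (-0.07615, -0.25544, +1.37532); u = 767.8·(-0.07615)/1.37532 + 308.5 = 265.9905, v = 446.7·(-0.25544)/1.37532 + 245.4 = 162.4333
M3: Pc = R·M3+t = (-0.25367, -0.26035, +1.42347); u = 767.8·(-0.25367)/1.42347 + 308.5 = 171.6759, v = 446.7·(-0.26035)/1.42347 + 245.4 = 163.7008

c0=(139.37, 204.41) c1=(240.97, 204.58) c2=(265.99, 162.43) c3=(171.68, 163.70)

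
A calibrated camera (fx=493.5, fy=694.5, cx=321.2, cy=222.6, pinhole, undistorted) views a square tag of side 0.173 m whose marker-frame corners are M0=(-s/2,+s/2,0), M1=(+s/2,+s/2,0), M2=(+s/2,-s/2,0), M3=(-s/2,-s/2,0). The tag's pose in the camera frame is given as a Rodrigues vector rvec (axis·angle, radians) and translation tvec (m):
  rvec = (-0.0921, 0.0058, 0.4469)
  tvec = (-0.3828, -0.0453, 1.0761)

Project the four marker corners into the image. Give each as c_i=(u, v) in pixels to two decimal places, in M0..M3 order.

c0=(91.60, 219.39) c1=(162.85, 267.97) c2=(199.16, 167.60) c3=(128.76, 120.11)

Intrinsics K: fx=493.5, fy=694.5, cx=321.2, cy=222.6
Marker side s = 0.173 m; corners in marker frame (Z=0):
  M0 = (-0.0865, +0.0865, 0)
  M1 = (+0.0865, +0.0865, 0)
  M2 = (+0.0865, -0.0865, 0)
  M3 = (-0.0865, -0.0865, 0)
rvec = (-0.0921, 0.0058, 0.4469), |rvec| = θ = 0.45633 rad = 26.146°
Rodrigues: sinθ=0.44066, 1−cosθ=0.10232; R = I + sinθ·[k]× + (1−cosθ)·[k]×²:
    [+0.90184 -0.43181 -0.01462]
    [+0.43129 +0.89769 +0.09021]
    [-0.02583 -0.08766 +0.99582]
t = (-0.3828, -0.0453, 1.0761) m
M0: Pc = R·M0+t = (-0.49816, -0.00496, +1.07075); u = 493.5·(-0.49816)/1.07075 + 321.2 = 91.6017, v = 694.5·(-0.00496)/1.07075 + 222.6 = 219.3855
M1: Pc = R·M1+t = (-0.34214, +0.06966, +1.06628); u = 493.5·(-0.34214)/1.06628 + 321.2 = 162.8488, v = 694.5·(+0.06966)/1.06628 + 222.6 = 267.9695
M2: Pc = R·M2+t = (-0.26744, -0.08564, +1.08145); u = 493.5·(-0.26744)/1.08145 + 321.2 = 199.1591, v = 694.5·(-0.08564)/1.08145 + 222.6 = 167.5999
M3: Pc = R·M3+t = (-0.42346, -0.16026, +1.08592); u = 493.5·(-0.42346)/1.08592 + 321.2 = 128.7576, v = 694.5·(-0.16026)/1.08592 + 222.6 = 120.1074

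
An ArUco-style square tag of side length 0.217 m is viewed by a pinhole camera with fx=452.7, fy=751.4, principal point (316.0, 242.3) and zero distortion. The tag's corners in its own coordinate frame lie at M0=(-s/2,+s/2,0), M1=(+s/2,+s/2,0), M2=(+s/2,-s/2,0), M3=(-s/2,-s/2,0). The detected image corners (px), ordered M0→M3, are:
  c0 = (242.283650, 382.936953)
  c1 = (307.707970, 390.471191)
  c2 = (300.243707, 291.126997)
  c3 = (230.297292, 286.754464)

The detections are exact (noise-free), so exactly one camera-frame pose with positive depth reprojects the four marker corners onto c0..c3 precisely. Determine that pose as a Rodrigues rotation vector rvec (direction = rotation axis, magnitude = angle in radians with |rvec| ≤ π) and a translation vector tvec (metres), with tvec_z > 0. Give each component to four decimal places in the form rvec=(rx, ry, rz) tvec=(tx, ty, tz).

rvec=(0.4854, 0.2360, -0.0365) tvec=(-0.1410, 0.1784, 1.3783)

Intrinsics K: fx=452.7, fy=751.4, cx=316.0, cy=242.3
Marker side s = 0.217 m; corners in marker frame (Z=0):
  M0 = (-0.1085, +0.1085, 0)
  M1 = (+0.1085, +0.1085, 0)
  M2 = (+0.1085, -0.1085, 0)
  M3 = (-0.1085, -0.1085, 0)
Detected image corners:
  c0 = (242.283650, 382.936953) px
  c1 = (307.707970, 390.471191) px
  c2 = (300.243707, 291.126997) px
  c3 = (230.297292, 286.754464) px
Planar DLT: solve 8×8 A·h = b for H (H[2,2]=1):
  H  [+265.81479 +134.74754 +269.68690]
  H  [-29.48359 +562.61418 +339.52963]
  H  [-0.16926 +0.33220 +1.00000]
B = K⁻¹H; ‖b₁‖=0.725516, ‖b₂‖=0.725516; λ = 2/(‖b₁‖+‖b₂‖) = 1.378329, sign → tz>0 ⇒ λ=+1.378329
r₁ = λ·B[:,0] = (+0.97217,+0.02115,-0.23330); r₂ = λ·B[:,1] = (+0.09064,+0.88438,+0.45789)
r₃ = r₁×r₂ = (+0.21601,-0.46629,+0.85785); SVD([r₁ r₂ r₃]) → R = UVᵀ:
  R  [+0.97217 +0.09064 +0.21601]
  R  [+0.02115 +0.88438 -0.46629]
  R  [-0.23330 +0.45789 +0.85785]
t = (-0.14101, +0.17835, +1.37833) m
tr R = 2.714406; θ = arccos((tr R − 1)/2) = 0.540983 rad = 30.996°
axis k = ((R−Rᵀ)₃₂, (R−Rᵀ)₁₃, (R−Rᵀ)₂₁) / (2 sinθ) = (+0.897296, +0.436242, -0.067475)
rvec = θ·k = (+0.485422, +0.236000, -0.036503)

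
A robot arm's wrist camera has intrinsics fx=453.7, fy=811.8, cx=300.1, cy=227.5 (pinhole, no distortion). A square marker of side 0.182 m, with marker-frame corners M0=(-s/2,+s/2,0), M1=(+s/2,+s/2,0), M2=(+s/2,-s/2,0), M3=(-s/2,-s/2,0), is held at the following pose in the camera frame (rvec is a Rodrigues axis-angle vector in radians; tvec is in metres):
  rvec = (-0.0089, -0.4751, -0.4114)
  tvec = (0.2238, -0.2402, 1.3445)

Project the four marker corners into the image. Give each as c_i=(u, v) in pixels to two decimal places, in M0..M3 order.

Intrinsics K: fx=453.7, fy=811.8, cx=300.1, cy=227.5
Marker side s = 0.182 m; corners in marker frame (Z=0):
  M0 = (-0.0910, +0.0910, 0)
  M1 = (+0.0910, +0.0910, 0)
  M2 = (+0.0910, -0.0910, 0)
  M3 = (-0.0910, -0.0910, 0)
rvec = (-0.0089, -0.4751, -0.4114), |rvec| = θ = 0.62853 rad = 36.012°
Rodrigues: sinθ=0.58796, 1−cosθ=0.19111; R = I + sinθ·[k]× + (1−cosθ)·[k]×²:
    [+0.80893 +0.38689 -0.44266]
    [-0.38280 +0.91809 +0.10288]
    [+0.44620 +0.08623 +0.89077]
t = (0.2238, -0.2402, 1.3445) m
M0: Pc = R·M0+t = (+0.18539, -0.12182, +1.31174); u = 453.7·(+0.18539)/1.31174 + 300.1 = 364.2233, v = 811.8·(-0.12182)/1.31174 + 227.5 = 152.1093
M1: Pc = R·M1+t = (+0.33262, -0.19149, +1.39295); u = 453.7·(+0.33262)/1.39295 + 300.1 = 408.4380, v = 811.8·(-0.19149)/1.39295 + 227.5 = 115.9020
M2: Pc = R·M2+t = (+0.26221, -0.35858, +1.37726); u = 453.7·(+0.26221)/1.37726 + 300.1 = 386.4766, v = 811.8·(-0.35858)/1.37726 + 227.5 = 16.1412
M3: Pc = R·M3+t = (+0.11498, -0.28891, +1.29605); u = 453.7·(+0.11498)/1.29605 + 300.1 = 340.3505, v = 811.8·(-0.28891)/1.29605 + 227.5 = 46.5360

c0=(364.22, 152.11) c1=(408.44, 115.90) c2=(386.48, 16.14) c3=(340.35, 46.54)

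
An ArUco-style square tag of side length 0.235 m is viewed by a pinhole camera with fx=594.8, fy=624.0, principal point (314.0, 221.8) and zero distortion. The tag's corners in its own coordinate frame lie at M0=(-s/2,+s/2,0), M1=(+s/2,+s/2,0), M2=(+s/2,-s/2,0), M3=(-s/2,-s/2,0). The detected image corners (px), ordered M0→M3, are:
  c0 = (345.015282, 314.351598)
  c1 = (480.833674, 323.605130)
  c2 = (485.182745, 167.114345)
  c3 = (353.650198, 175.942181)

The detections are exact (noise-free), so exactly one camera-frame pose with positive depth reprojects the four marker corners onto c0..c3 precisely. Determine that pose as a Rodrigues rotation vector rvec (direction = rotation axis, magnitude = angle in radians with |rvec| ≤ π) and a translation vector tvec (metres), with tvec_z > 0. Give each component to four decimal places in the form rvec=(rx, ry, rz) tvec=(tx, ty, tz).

Intrinsics K: fx=594.8, fy=624.0, cx=314.0, cy=221.8
Marker side s = 0.235 m; corners in marker frame (Z=0):
  M0 = (-0.1175, +0.1175, 0)
  M1 = (+0.1175, +0.1175, 0)
  M2 = (+0.1175, -0.1175, 0)
  M3 = (-0.1175, -0.1175, 0)
Detected image corners:
  c0 = (345.015282, 314.351598) px
  c1 = (480.833674, 323.605130) px
  c2 = (485.182745, 167.114345) px
  c3 = (353.650198, 175.942181) px
Planar DLT: solve 8×8 A·h = b for H (H[2,2]=1):
  H  [+351.59075 -95.50538 +412.13595]
  H  [-127.74560 +585.41657 +243.84549]
  H  [-0.52158 -0.16176 +1.00000]
B = K⁻¹H; ‖b₁‖=1.011518, ‖b₂‖=1.011518; λ = 2/(‖b₁‖+‖b₂‖) = 0.988613, sign → tz>0 ⇒ λ=+0.988613
r₁ = λ·B[:,0] = (+0.85659,-0.01910,-0.51564); r₂ = λ·B[:,1] = (-0.07432,+0.98433,-0.15992)
r₃ = r₁×r₂ = (+0.51062,+0.17531,+0.84175); SVD([r₁ r₂ r₃]) → R = UVᵀ:
  R  [+0.85659 -0.07432 +0.51062]
  R  [-0.01910 +0.98433 +0.17531]
  R  [-0.51564 -0.15992 +0.84175]
t = (+0.16311, +0.03493, +0.98861) m
tr R = 2.682664; θ = arccos((tr R − 1)/2) = 0.571054 rad = 32.719°
axis k = ((R−Rᵀ)₃₂, (R−Rᵀ)₁₃, (R−Rᵀ)₂₁) / (2 sinθ) = (-0.310098, +0.949332, +0.051072)
rvec = θ·k = (-0.177083, +0.542119, +0.029165)

rvec=(-0.1771, 0.5421, 0.0292) tvec=(0.1631, 0.0349, 0.9886)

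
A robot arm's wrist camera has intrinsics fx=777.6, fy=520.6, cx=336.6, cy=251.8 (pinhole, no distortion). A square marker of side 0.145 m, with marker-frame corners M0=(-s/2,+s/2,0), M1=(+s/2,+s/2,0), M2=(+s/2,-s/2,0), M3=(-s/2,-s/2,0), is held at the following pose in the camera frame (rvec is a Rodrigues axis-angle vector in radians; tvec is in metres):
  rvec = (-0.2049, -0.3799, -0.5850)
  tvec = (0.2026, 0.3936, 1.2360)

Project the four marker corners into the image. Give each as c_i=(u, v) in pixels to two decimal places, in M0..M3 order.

Intrinsics K: fx=777.6, fy=520.6, cx=336.6, cy=251.8
Marker side s = 0.145 m; corners in marker frame (Z=0):
  M0 = (-0.0725, +0.0725, 0)
  M1 = (+0.0725, +0.0725, 0)
  M2 = (+0.0725, -0.0725, 0)
  M3 = (-0.0725, -0.0725, 0)
rvec = (-0.2049, -0.3799, -0.5850), |rvec| = θ = 0.72700 rad = 41.654°
Rodrigues: sinθ=0.66463, 1−cosθ=0.25283; R = I + sinθ·[k]× + (1−cosθ)·[k]×²:
    [+0.76725 +0.57205 -0.28997]
    [-0.49758 +0.81621 +0.29363]
    [+0.40465 -0.08101 +0.91088]
t = (0.2026, 0.3936, 1.2360) m
M0: Pc = R·M0+t = (+0.18845, +0.48885, +1.20079); u = 777.6·(+0.18845)/1.20079 + 336.6 = 458.6338, v = 520.6·(+0.48885)/1.20079 + 251.8 = 463.7397
M1: Pc = R·M1+t = (+0.29970, +0.41670, +1.25946); u = 777.6·(+0.29970)/1.25946 + 336.6 = 521.6361, v = 520.6·(+0.41670)/1.25946 + 251.8 = 424.0435
M2: Pc = R·M2+t = (+0.21675, +0.29835, +1.27121); u = 777.6·(+0.21675)/1.27121 + 336.6 = 469.1875, v = 520.6·(+0.29835)/1.27121 + 251.8 = 373.9838
M3: Pc = R·M3+t = (+0.10550, +0.37050, +1.21254); u = 777.6·(+0.10550)/1.21254 + 336.6 = 404.2576, v = 520.6·(+0.37050)/1.21254 + 251.8 = 410.8731

c0=(458.63, 463.74) c1=(521.64, 424.04) c2=(469.19, 373.98) c3=(404.26, 410.87)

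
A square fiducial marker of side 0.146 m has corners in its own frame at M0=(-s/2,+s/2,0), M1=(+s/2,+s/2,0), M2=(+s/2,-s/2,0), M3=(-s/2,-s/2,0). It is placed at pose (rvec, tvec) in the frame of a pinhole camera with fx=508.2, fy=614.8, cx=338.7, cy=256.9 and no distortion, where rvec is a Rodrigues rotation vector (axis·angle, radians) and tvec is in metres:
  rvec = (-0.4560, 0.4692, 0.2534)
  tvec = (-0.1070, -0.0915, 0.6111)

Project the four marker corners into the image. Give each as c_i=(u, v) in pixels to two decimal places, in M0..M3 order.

Intrinsics K: fx=508.2, fy=614.8, cx=338.7, cy=256.9
Marker side s = 0.146 m; corners in marker frame (Z=0):
  M0 = (-0.0730, +0.0730, 0)
  M1 = (+0.0730, +0.0730, 0)
  M2 = (+0.0730, -0.0730, 0)
  M3 = (-0.0730, -0.0730, 0)
rvec = (-0.4560, 0.4692, 0.2534), |rvec| = θ = 0.70164 rad = 40.201°
Rodrigues: sinθ=0.64547, 1−cosθ=0.23621; R = I + sinθ·[k]× + (1−cosθ)·[k]×²:
    [+0.86356 -0.33577 +0.37620]
    [+0.13045 +0.86942 +0.47654]
    [-0.48708 -0.36245 +0.79460]
t = (-0.1070, -0.0915, 0.6111) m
M0: Pc = R·M0+t = (-0.19455, -0.03756, +0.62020); u = 508.2·(-0.19455)/0.62020 + 338.7 = 179.2817, v = 614.8·(-0.03756)/0.62020 + 256.9 = 219.6712
M1: Pc = R·M1+t = (-0.06847, -0.01851, +0.54908); u = 508.2·(-0.06847)/0.54908 + 338.7 = 275.3265, v = 614.8·(-0.01851)/0.54908 + 256.9 = 236.1754
M2: Pc = R·M2+t = (-0.01945, -0.14544, +0.60200); u = 508.2·(-0.01945)/0.60200 + 338.7 = 322.2817, v = 614.8·(-0.14544)/0.60200 + 256.9 = 108.3636
M3: Pc = R·M3+t = (-0.14553, -0.16449, +0.67312); u = 508.2·(-0.14553)/0.67312 + 338.7 = 228.8267, v = 614.8·(-0.16449)/0.67312 + 256.9 = 106.6601

c0=(179.28, 219.67) c1=(275.33, 236.18) c2=(322.28, 108.36) c3=(228.83, 106.66)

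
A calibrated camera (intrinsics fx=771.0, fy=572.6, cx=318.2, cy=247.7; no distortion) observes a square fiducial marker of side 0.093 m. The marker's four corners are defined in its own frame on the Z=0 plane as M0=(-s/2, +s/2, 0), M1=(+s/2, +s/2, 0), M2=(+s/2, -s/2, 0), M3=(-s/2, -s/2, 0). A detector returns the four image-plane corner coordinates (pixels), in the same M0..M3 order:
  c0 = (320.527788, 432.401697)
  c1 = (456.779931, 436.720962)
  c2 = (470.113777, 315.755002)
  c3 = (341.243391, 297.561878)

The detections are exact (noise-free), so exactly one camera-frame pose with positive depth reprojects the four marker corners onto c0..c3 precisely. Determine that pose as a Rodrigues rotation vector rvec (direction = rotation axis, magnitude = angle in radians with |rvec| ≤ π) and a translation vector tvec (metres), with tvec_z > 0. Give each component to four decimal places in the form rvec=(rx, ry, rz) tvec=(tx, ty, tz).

rvec=(-0.1514, -0.5565, 0.1696) tvec=(0.0456, 0.0903, 0.4240)

Intrinsics K: fx=771.0, fy=572.6, cx=318.2, cy=247.7
Marker side s = 0.093 m; corners in marker frame (Z=0):
  M0 = (-0.0465, +0.0465, 0)
  M1 = (+0.0465, +0.0465, 0)
  M2 = (+0.0465, -0.0465, 0)
  M3 = (-0.0465, -0.0465, 0)
Detected image corners:
  c0 = (320.527788, 432.401697) px
  c1 = (456.779931, 436.720962) px
  c2 = (470.113777, 315.755002) px
  c3 = (341.243391, 297.561878) px
Planar DLT: solve 8×8 A·h = b for H (H[2,2]=1):
  H  [+1903.32849 -357.16184 +401.05716]
  H  [+569.32012 +1206.58391 +369.60514]
  H  [+1.20543 -0.44396 +1.00000]
B = K⁻¹H; ‖b₁‖=2.358405, ‖b₂‖=2.358405; λ = 2/(‖b₁‖+‖b₂‖) = 0.424015, sign → tz>0 ⇒ λ=+0.424015
r₁ = λ·B[:,0] = (+0.83580,+0.20048,+0.51112); r₂ = λ·B[:,1] = (-0.11873,+0.97492,-0.18824)
r₃ = r₁×r₂ = (-0.53604,+0.09665,+0.83864); SVD([r₁ r₂ r₃]) → R = UVᵀ:
  R  [+0.83580 -0.11873 -0.53604]
  R  [+0.20048 +0.97492 +0.09665]
  R  [+0.51112 -0.18824 +0.83864]
t = (+0.04557, +0.09027, +0.42402) m
tr R = 2.649358; θ = arccos((tr R − 1)/2) = 0.601162 rad = 34.444°
axis k = ((R−Rᵀ)₃₂, (R−Rᵀ)₁₃, (R−Rᵀ)₂₁) / (2 sinθ) = (-0.251850, -0.925711, +0.282190)
rvec = θ·k = (-0.151402, -0.556502, +0.169642)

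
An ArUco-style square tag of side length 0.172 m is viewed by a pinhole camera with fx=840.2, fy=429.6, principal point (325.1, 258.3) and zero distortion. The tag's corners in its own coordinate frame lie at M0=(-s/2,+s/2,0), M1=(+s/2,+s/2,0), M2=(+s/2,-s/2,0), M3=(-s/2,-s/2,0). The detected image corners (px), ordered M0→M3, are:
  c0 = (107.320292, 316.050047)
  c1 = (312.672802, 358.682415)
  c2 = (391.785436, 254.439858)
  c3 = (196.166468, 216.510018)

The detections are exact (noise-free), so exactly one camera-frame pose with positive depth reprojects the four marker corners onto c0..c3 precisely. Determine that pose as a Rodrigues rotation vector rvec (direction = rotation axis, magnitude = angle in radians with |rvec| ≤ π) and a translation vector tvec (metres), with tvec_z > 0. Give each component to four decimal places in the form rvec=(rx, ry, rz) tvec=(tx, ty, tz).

rvec=(-0.2418, 0.0465, 0.3741) tvec=(-0.0578, 0.0409, 0.6653)

Intrinsics K: fx=840.2, fy=429.6, cx=325.1, cy=258.3
Marker side s = 0.172 m; corners in marker frame (Z=0):
  M0 = (-0.0860, +0.0860, 0)
  M1 = (+0.0860, +0.0860, 0)
  M2 = (+0.0860, -0.0860, 0)
  M3 = (-0.0860, -0.0860, 0)
Detected image corners:
  c0 = (107.320292, 316.050047) px
  c1 = (312.672802, 358.682415) px
  c2 = (391.785436, 254.439858) px
  c3 = (196.166468, 216.510018) px
Planar DLT: solve 8×8 A·h = b for H (H[2,2]=1):
  H  [+1130.90612 -573.90041 +252.04969]
  H  [+195.27929 +495.25308 +284.70418]
  H  [-0.13447 -0.33859 +1.00000]
B = K⁻¹H; ‖b₁‖=1.503073, ‖b₂‖=1.503073; λ = 2/(‖b₁‖+‖b₂‖) = 0.665304, sign → tz>0 ⇒ λ=+0.665304
r₁ = λ·B[:,0] = (+0.93011,+0.35621,-0.08946); r₂ = λ·B[:,1] = (-0.36727,+0.90242,-0.22527)
r₃ = r₁×r₂ = (+0.00049,+0.24238,+0.97018); SVD([r₁ r₂ r₃]) → R = UVᵀ:
  R  [+0.93011 -0.36727 +0.00049]
  R  [+0.35621 +0.90242 +0.24238]
  R  [-0.08946 -0.22527 +0.97018]
t = (-0.05784, +0.04089, +0.66530) m
tr R = 2.802715; θ = arccos((tr R − 1)/2) = 0.447903 rad = 25.663°
axis k = ((R−Rᵀ)₃₂, (R−Rᵀ)₁₃, (R−Rᵀ)₂₁) / (2 sinθ) = (-0.539916, +0.103856, +0.835287)
rvec = θ·k = (-0.241830, +0.046517, +0.374127)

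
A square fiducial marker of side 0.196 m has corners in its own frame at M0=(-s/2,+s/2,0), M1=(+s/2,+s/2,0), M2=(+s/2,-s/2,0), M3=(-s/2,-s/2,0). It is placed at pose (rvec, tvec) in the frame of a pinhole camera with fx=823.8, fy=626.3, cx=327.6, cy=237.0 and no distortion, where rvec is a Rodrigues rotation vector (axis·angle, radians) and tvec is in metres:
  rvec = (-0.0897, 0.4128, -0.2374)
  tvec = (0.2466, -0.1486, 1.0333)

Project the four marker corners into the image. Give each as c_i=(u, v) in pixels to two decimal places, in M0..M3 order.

c0=(467.82, 219.51) c1=(624.73, 187.37) c2=(583.35, 70.80) c3=(433.13, 110.30)

Intrinsics K: fx=823.8, fy=626.3, cx=327.6, cy=237.0
Marker side s = 0.196 m; corners in marker frame (Z=0):
  M0 = (-0.0980, +0.0980, 0)
  M1 = (+0.0980, +0.0980, 0)
  M2 = (+0.0980, -0.0980, 0)
  M3 = (-0.0980, -0.0980, 0)
rvec = (-0.0897, 0.4128, -0.2374), |rvec| = θ = 0.48457 rad = 27.764°
Rodrigues: sinθ=0.46583, 1−cosθ=0.11512; R = I + sinθ·[k]× + (1−cosθ)·[k]×²:
    [+0.88882 +0.21006 +0.40727]
    [-0.24637 +0.96842 +0.03818]
    [-0.38639 -0.13428 +0.91251]
t = (0.2466, -0.1486, 1.0333) m
M0: Pc = R·M0+t = (+0.18008, -0.02955, +1.05801); u = 823.8·(+0.18008)/1.05801 + 327.6 = 467.8178, v = 626.3·(-0.02955)/1.05801 + 237.0 = 219.5075
M1: Pc = R·M1+t = (+0.35429, -0.07784, +0.98227); u = 823.8·(+0.35429)/0.98227 + 327.6 = 624.7315, v = 626.3·(-0.07784)/0.98227 + 237.0 = 187.3696
M2: Pc = R·M2+t = (+0.31312, -0.26765, +1.00859); u = 823.8·(+0.31312)/1.00859 + 327.6 = 583.3491, v = 626.3·(-0.26765)/1.00859 + 237.0 = 70.7990
M3: Pc = R·M3+t = (+0.13891, -0.21936, +1.08433); u = 823.8·(+0.13891)/1.08433 + 327.6 = 433.1343, v = 626.3·(-0.21936)/1.08433 + 237.0 = 110.2985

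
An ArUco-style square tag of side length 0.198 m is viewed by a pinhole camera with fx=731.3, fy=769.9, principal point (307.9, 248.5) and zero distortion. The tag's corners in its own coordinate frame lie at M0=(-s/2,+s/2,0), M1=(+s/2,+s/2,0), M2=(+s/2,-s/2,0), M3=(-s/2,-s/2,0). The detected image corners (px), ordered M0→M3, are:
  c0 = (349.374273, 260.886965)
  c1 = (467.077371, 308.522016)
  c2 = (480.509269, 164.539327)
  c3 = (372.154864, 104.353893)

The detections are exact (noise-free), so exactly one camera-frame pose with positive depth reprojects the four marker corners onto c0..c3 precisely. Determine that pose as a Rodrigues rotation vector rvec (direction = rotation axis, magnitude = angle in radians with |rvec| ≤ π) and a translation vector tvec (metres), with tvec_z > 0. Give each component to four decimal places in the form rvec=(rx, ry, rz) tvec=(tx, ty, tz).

rvec=(-0.2589, -0.5826, 0.2538) tvec=(0.1443, -0.0486, 0.9366)

Intrinsics K: fx=731.3, fy=769.9, cx=307.9, cy=248.5
Marker side s = 0.198 m; corners in marker frame (Z=0):
  M0 = (-0.0990, +0.0990, 0)
  M1 = (+0.0990, +0.0990, 0)
  M2 = (+0.0990, -0.0990, 0)
  M3 = (-0.0990, -0.0990, 0)
Detected image corners:
  c0 = (349.374273, 260.886965) px
  c1 = (467.077371, 308.522016) px
  c2 = (480.509269, 164.539327) px
  c3 = (372.154864, 104.353893) px
Planar DLT: solve 8×8 A·h = b for H (H[2,2]=1):
  H  [+795.67972 -228.35305 +420.60061]
  H  [+386.61964 +687.78641 +208.55548]
  H  [+0.54065 -0.33112 +1.00000]
B = K⁻¹H; ‖b₁‖=1.067690, ‖b₂‖=1.067690; λ = 2/(‖b₁‖+‖b₂‖) = 0.936602, sign → tz>0 ⇒ λ=+0.936602
r₁ = λ·B[:,0] = (+0.80586,+0.30689,+0.50637); r₂ = λ·B[:,1] = (-0.16189,+0.93681,-0.31013)
r₃ = r₁×r₂ = (-0.56955,+0.16795,+0.80462); SVD([r₁ r₂ r₃]) → R = UVᵀ:
  R  [+0.80586 -0.16189 -0.56955]
  R  [+0.30689 +0.93681 +0.16795]
  R  [+0.50637 -0.31013 +0.80462]
t = (+0.14434, -0.04859, +0.93660) m
tr R = 2.547281; θ = arccos((tr R − 1)/2) = 0.686229 rad = 39.318°
axis k = ((R−Rᵀ)₃₂, (R−Rᵀ)₁₃, (R−Rᵀ)₂₁) / (2 sinθ) = (-0.377257, -0.849023, +0.369916)
rvec = θ·k = (-0.258885, -0.582624, +0.253847)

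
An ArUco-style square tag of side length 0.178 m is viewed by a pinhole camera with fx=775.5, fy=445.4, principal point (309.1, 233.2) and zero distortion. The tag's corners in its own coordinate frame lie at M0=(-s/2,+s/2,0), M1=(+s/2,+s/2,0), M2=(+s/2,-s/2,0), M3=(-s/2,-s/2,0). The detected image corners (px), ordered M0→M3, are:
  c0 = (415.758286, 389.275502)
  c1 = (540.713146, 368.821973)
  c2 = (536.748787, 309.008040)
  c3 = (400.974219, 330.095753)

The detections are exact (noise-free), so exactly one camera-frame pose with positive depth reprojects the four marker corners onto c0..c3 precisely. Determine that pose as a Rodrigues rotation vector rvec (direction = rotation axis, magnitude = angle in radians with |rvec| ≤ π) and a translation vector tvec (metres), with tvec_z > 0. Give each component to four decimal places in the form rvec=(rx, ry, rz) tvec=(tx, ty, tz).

Intrinsics K: fx=775.5, fy=445.4, cx=309.1, cy=233.2
Marker side s = 0.178 m; corners in marker frame (Z=0):
  M0 = (-0.0890, +0.0890, 0)
  M1 = (+0.0890, +0.0890, 0)
  M2 = (+0.0890, -0.0890, 0)
  M3 = (-0.0890, -0.0890, 0)
Detected image corners:
  c0 = (415.758286, 389.275502) px
  c1 = (540.713146, 368.821973) px
  c2 = (536.748787, 309.008040) px
  c3 = (400.974219, 330.095753) px
Planar DLT: solve 8×8 A·h = b for H (H[2,2]=1):
  H  [+778.67623 +269.77521 +474.32240]
  H  [-81.55549 +494.61422 +350.42293]
  H  [+0.10037 +0.45905 +1.00000]
B = K⁻¹H; ‖b₁‖=0.997535, ‖b₂‖=0.997535; λ = 2/(‖b₁‖+‖b₂‖) = 1.002471, sign → tz>0 ⇒ λ=+1.002471
r₁ = λ·B[:,0] = (+0.96647,-0.23624,+0.10062); r₂ = λ·B[:,1] = (+0.16531,+0.87230,+0.46018)
r₃ = r₁×r₂ = (-0.19649,-0.42812,+0.88210); SVD([r₁ r₂ r₃]) → R = UVᵀ:
  R  [+0.96647 +0.16531 -0.19649]
  R  [-0.23624 +0.87230 -0.42812]
  R  [+0.10062 +0.46018 +0.88210]
t = (+0.21358, +0.26384, +1.00247) m
tr R = 2.720871; θ = arccos((tr R − 1)/2) = 0.534673 rad = 30.634°
axis k = ((R−Rᵀ)₃₂, (R−Rᵀ)₁₃, (R−Rᵀ)₂₁) / (2 sinθ) = (+0.871640, -0.291535, -0.394019)
rvec = θ·k = (+0.466042, -0.155876, -0.210671)

rvec=(0.4660, -0.1559, -0.2107) tvec=(0.2136, 0.2638, 1.0025)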